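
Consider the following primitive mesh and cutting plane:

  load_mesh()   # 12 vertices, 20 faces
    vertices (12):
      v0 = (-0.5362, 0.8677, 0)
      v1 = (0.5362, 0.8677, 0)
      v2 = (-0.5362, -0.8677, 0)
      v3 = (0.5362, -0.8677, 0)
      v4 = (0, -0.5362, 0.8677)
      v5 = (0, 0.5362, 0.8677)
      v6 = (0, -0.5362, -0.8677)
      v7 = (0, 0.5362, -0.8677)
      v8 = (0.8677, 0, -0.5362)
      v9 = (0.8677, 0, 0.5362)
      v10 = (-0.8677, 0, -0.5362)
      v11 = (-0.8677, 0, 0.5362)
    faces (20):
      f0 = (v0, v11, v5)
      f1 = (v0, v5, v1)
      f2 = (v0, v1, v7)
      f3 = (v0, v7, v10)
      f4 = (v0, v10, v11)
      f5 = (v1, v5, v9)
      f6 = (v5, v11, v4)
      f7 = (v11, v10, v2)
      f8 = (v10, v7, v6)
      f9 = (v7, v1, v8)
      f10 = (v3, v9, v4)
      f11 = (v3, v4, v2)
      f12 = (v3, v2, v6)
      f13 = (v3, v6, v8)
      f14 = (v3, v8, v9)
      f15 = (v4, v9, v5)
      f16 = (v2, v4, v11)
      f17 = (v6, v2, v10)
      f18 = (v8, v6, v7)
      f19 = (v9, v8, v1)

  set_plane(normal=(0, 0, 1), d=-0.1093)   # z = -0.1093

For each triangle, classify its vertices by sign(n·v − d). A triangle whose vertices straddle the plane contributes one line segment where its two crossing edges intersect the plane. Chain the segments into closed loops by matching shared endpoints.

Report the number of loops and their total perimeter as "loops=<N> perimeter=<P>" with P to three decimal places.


loops=1 perimeter=5.597

Straddling triangles (10 of 20):
  (v0,v1,v7) [++-] → (0.468657, 0.825943, -0.1093)–(-0.468657, 0.825943, -0.1093)  len=0.9373
  (v0,v7,v10) [+--] → (-0.468657, 0.825943, -0.1093)–(-0.603774, 0.690826, -0.1093)  len=0.1911
  (v0,v10,v11) [+-+] → (-0.603774, 0.690826, -0.1093)–(-0.8677, 0, -0.1093)  len=0.7395
  (v11,v10,v2) [+-+] → (-0.8677, 0, -0.1093)–(-0.603774, -0.690826, -0.1093)  len=0.7395
  (v7,v1,v8) [-+-] → (0.468657, 0.825943, -0.1093)–(0.603774, 0.690826, -0.1093)  len=0.1911
  (v3,v2,v6) [++-] → (-0.468657, -0.825943, -0.1093)–(0.468657, -0.825943, -0.1093)  len=0.9373
  (v3,v6,v8) [+--] → (0.468657, -0.825943, -0.1093)–(0.603774, -0.690826, -0.1093)  len=0.1911
  (v3,v8,v9) [+-+] → (0.603774, -0.690826, -0.1093)–(0.8677, 0, -0.1093)  len=0.7395
  (v6,v2,v10) [-+-] → (-0.468657, -0.825943, -0.1093)–(-0.603774, -0.690826, -0.1093)  len=0.1911
  (v9,v8,v1) [+-+] → (0.8677, 0, -0.1093)–(0.603774, 0.690826, -0.1093)  len=0.7395

Chained into 1 loop(s):
  loop 1: 10 segments, perimeter = 5.5971
Total perimeter = 5.597


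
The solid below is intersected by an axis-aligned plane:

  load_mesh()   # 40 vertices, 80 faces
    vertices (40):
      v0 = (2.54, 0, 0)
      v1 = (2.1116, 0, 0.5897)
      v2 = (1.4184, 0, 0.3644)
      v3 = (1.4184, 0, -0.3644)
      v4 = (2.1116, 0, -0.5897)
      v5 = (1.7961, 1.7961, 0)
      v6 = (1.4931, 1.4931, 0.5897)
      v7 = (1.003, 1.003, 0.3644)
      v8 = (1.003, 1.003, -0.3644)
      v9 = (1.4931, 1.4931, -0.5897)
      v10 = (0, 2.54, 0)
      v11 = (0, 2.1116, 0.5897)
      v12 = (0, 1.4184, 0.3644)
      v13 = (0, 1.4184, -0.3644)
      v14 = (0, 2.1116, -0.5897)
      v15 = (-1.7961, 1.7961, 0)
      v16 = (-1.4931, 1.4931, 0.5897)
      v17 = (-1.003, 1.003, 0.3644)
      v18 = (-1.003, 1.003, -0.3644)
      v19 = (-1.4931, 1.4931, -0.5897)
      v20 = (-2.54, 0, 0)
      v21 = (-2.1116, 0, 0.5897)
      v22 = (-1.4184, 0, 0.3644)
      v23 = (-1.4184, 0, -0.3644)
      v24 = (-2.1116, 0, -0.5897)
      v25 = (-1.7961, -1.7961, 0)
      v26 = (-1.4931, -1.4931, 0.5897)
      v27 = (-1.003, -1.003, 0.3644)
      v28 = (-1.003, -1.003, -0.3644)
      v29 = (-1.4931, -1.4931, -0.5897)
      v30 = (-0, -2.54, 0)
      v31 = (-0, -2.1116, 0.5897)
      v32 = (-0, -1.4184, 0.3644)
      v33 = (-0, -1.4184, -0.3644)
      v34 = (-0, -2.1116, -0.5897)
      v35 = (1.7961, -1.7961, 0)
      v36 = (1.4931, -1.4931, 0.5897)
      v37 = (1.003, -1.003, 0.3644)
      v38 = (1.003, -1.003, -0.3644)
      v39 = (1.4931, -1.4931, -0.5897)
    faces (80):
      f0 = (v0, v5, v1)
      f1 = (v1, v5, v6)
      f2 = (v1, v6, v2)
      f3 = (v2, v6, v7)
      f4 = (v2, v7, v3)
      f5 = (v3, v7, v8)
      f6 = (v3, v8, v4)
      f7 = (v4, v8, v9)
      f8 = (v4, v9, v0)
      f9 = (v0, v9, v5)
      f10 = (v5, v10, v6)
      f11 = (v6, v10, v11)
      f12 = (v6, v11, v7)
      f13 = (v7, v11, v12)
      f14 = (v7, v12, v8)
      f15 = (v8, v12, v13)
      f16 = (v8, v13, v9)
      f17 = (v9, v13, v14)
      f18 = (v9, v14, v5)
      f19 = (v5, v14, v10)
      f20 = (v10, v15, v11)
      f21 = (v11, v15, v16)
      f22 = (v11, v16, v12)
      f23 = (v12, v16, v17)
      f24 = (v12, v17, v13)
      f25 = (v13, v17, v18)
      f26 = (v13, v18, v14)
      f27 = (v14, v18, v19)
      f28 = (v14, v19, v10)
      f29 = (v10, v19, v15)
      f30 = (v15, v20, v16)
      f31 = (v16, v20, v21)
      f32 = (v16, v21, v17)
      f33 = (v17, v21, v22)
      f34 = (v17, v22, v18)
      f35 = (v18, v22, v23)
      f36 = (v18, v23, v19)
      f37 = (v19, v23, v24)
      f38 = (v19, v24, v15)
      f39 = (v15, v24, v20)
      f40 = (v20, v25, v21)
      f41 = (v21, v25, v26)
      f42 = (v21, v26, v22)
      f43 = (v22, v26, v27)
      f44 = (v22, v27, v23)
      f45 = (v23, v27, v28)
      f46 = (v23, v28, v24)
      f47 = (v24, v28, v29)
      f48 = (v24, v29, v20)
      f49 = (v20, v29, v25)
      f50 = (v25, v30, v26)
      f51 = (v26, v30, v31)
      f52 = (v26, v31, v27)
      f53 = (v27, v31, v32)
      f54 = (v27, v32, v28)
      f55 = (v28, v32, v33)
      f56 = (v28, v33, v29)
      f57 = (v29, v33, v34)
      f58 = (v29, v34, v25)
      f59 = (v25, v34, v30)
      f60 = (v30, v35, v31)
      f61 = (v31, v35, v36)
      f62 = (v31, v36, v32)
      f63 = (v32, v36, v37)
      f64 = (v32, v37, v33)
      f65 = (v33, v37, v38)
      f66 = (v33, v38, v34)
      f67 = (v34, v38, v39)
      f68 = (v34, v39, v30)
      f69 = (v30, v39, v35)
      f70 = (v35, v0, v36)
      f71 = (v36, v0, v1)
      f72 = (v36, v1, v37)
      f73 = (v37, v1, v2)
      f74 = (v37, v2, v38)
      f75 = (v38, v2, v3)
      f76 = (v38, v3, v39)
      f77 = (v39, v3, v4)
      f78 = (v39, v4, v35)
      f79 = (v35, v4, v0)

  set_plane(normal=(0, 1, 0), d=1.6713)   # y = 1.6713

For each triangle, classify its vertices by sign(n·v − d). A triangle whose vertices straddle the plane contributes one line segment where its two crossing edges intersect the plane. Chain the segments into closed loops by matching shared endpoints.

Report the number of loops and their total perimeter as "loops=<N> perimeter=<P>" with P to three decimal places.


Straddling triangles (18 of 80):
  (v0,v5,v1) [-+-] → (1.84779, 1.6713, 0)–(1.81802, 1.6713, 0.0409746)  len=0.0506
  (v1,v5,v6) [-+-] → (1.81802, 1.6713, 0.0409746)–(1.6713, 1.6713, 0.242886)  len=0.2496
  (v0,v9,v5) [--+] → (1.6713, 1.6713, -0.242886)–(1.84779, 1.6713, 0)  len=0.3002
  (v5,v10,v6) [++-] → (1.23895, 1.6713, 0.489323)–(1.6713, 1.6713, 0.242886)  len=0.4977
  (v6,v10,v11) [-++] → (1.23895, 1.6713, 0.489323)–(1.06291, 1.6713, 0.5897)  len=0.2026
  (v6,v11,v7) [-+-] → (1.06291, 1.6713, 0.5897)–(0.398359, 1.6713, 0.500218)  len=0.6706
  (v7,v11,v12) [-+-] → (0.398359, 1.6713, 0.500218)–(0, 1.6713, 0.446596)  len=0.4020
  (v9,v13,v14) [--+] → (0, 1.6713, -0.446596)–(1.06291, 1.6713, -0.5897)  len=1.0725
  (v9,v14,v5) [-++] → (1.06291, 1.6713, -0.5897)–(1.6713, 1.6713, -0.242886)  len=0.7003
  (v11,v15,v16) [++-] → (-1.6713, 1.6713, 0.242886)–(-1.06291, 1.6713, 0.5897)  len=0.7003
  (v11,v16,v12) [+--] → (-1.06291, 1.6713, 0.5897)–(0, 1.6713, 0.446596)  len=1.0725
  (v13,v18,v14) [--+] → (-0.398359, 1.6713, -0.500218)–(0, 1.6713, -0.446596)  len=0.4020
  (v14,v18,v19) [+--] → (-0.398359, 1.6713, -0.500218)–(-1.06291, 1.6713, -0.5897)  len=0.6706
  (v14,v19,v10) [+-+] → (-1.06291, 1.6713, -0.5897)–(-1.23895, 1.6713, -0.489323)  len=0.2026
  (v10,v19,v15) [+-+] → (-1.23895, 1.6713, -0.489323)–(-1.6713, 1.6713, -0.242886)  len=0.4977
  (v15,v20,v16) [+--] → (-1.84779, 1.6713, 0)–(-1.6713, 1.6713, 0.242886)  len=0.3002
  (v19,v24,v15) [--+] → (-1.81802, 1.6713, -0.0409746)–(-1.6713, 1.6713, -0.242886)  len=0.2496
  (v15,v24,v20) [+--] → (-1.81802, 1.6713, -0.0409746)–(-1.84779, 1.6713, 0)  len=0.0506

Chained into 1 loop(s):
  loop 1: 18 segments, perimeter = 8.2921
Total perimeter = 8.292

loops=1 perimeter=8.292


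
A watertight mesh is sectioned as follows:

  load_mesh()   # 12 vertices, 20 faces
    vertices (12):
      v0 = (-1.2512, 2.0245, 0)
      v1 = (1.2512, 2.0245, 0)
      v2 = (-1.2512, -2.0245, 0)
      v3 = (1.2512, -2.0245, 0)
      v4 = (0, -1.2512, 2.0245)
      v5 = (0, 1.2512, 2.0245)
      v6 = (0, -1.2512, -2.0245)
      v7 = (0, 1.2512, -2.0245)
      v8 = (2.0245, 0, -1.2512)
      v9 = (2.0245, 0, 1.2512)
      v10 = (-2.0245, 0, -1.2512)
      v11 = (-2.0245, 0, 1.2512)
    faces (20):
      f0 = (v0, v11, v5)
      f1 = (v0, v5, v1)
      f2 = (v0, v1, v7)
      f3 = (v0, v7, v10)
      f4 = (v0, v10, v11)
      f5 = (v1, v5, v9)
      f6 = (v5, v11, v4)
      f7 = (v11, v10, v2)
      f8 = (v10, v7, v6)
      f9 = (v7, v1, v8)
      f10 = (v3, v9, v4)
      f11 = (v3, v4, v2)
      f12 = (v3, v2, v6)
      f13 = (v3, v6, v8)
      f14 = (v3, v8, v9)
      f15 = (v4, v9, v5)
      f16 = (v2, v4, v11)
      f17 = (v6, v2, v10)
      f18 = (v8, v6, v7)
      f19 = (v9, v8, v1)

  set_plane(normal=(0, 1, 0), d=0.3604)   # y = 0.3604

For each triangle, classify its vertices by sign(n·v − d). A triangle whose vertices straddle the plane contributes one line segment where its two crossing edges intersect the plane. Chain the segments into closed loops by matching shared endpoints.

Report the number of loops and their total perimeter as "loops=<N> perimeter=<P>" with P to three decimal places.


Straddling triangles (10 of 20):
  (v0,v11,v5) [+-+] → (-1.88684, 0.3604, 1.02846)–(-1.44136, 0.3604, 1.47394)  len=0.6300
  (v0,v7,v10) [++-] → (-1.44136, 0.3604, -1.47394)–(-1.88684, 0.3604, -1.02846)  len=0.6300
  (v0,v10,v11) [+--] → (-1.88684, 0.3604, -1.02846)–(-1.88684, 0.3604, 1.02846)  len=2.0569
  (v1,v5,v9) [++-] → (1.44136, 0.3604, 1.47394)–(1.88684, 0.3604, 1.02846)  len=0.6300
  (v5,v11,v4) [+--] → (-1.44136, 0.3604, 1.47394)–(0, 0.3604, 2.0245)  len=1.5429
  (v10,v7,v6) [-+-] → (-1.44136, 0.3604, -1.47394)–(0, 0.3604, -2.0245)  len=1.5429
  (v7,v1,v8) [++-] → (1.88684, 0.3604, -1.02846)–(1.44136, 0.3604, -1.47394)  len=0.6300
  (v4,v9,v5) [--+] → (1.44136, 0.3604, 1.47394)–(0, 0.3604, 2.0245)  len=1.5429
  (v8,v6,v7) [--+] → (0, 0.3604, -2.0245)–(1.44136, 0.3604, -1.47394)  len=1.5429
  (v9,v8,v1) [--+] → (1.88684, 0.3604, -1.02846)–(1.88684, 0.3604, 1.02846)  len=2.0569

Chained into 1 loop(s):
  loop 1: 10 segments, perimeter = 12.8056
Total perimeter = 12.806

loops=1 perimeter=12.806


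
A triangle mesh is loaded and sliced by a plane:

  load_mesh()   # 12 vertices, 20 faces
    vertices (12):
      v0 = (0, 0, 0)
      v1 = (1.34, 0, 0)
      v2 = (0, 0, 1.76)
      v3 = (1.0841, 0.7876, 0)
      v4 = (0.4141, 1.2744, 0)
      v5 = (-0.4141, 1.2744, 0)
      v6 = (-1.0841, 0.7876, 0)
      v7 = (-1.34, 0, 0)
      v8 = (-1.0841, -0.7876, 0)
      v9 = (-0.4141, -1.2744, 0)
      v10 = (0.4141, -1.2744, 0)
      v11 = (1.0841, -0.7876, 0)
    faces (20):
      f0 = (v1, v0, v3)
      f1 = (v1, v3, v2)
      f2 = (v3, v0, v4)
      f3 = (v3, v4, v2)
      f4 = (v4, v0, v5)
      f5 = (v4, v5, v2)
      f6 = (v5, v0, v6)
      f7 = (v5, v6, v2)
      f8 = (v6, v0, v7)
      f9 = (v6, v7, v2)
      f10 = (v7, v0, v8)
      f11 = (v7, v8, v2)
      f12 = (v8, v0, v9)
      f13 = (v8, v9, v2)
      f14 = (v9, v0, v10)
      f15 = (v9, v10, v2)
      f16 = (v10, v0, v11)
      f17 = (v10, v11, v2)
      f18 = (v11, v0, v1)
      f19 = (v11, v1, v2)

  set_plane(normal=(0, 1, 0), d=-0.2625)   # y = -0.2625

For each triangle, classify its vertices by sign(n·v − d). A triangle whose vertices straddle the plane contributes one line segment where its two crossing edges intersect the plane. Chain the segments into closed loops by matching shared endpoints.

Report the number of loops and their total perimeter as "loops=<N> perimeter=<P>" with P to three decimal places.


Straddling triangles (10 of 20):
  (v7,v0,v8) [++-] → (-0.361321, -0.2625, 0)–(-1.25471, -0.2625, 0)  len=0.8934
  (v7,v8,v2) [+-+] → (-1.25471, -0.2625, 0)–(-0.361321, -0.2625, 1.17341)  len=1.4748
  (v8,v0,v9) [-+-] → (-0.361321, -0.2625, 0)–(-0.085296, -0.2625, 0)  len=0.2760
  (v8,v9,v2) [--+] → (-0.085296, -0.2625, 1.39748)–(-0.361321, -0.2625, 1.17341)  len=0.3555
  (v9,v0,v10) [-+-] → (-0.085296, -0.2625, 0)–(0.085296, -0.2625, 0)  len=0.1706
  (v9,v10,v2) [--+] → (0.085296, -0.2625, 1.39748)–(-0.085296, -0.2625, 1.39748)  len=0.1706
  (v10,v0,v11) [-+-] → (0.085296, -0.2625, 0)–(0.361321, -0.2625, 0)  len=0.2760
  (v10,v11,v2) [--+] → (0.361321, -0.2625, 1.17341)–(0.085296, -0.2625, 1.39748)  len=0.3555
  (v11,v0,v1) [-++] → (0.361321, -0.2625, 0)–(1.25471, -0.2625, 0)  len=0.8934
  (v11,v1,v2) [-++] → (1.25471, -0.2625, 0)–(0.361321, -0.2625, 1.17341)  len=1.4748

Chained into 1 loop(s):
  loop 1: 10 segments, perimeter = 6.3407
Total perimeter = 6.341

loops=1 perimeter=6.341


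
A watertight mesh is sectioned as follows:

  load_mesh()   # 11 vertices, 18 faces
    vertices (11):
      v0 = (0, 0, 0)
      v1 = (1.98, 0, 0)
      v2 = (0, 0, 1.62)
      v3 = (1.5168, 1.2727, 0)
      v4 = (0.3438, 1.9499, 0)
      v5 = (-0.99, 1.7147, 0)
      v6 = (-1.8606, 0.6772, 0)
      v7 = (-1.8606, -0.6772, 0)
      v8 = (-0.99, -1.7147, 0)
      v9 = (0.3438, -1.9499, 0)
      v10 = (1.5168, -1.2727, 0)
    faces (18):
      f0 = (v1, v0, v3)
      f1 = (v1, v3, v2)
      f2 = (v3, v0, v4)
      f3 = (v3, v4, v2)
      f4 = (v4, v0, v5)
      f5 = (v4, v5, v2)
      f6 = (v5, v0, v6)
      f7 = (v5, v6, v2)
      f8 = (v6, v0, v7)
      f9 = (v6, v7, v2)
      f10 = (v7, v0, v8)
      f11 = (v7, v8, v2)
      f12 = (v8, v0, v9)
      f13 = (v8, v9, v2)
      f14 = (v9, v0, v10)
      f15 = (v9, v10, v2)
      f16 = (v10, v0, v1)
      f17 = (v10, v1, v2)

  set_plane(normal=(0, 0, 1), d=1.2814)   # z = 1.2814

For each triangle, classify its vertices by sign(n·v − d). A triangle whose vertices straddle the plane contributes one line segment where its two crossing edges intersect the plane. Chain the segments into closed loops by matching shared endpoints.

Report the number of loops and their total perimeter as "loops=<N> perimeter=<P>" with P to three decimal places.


loops=1 perimeter=2.548

Straddling triangles (9 of 18):
  (v1,v3,v2) [--+] → (0.31703, 0.26601, 1.2814)–(0.413844, 0, 1.2814)  len=0.2831
  (v3,v4,v2) [--+] → (0.0718584, 0.407553, 1.2814)–(0.31703, 0.26601, 1.2814)  len=0.2831
  (v4,v5,v2) [--+] → (-0.206922, 0.358393, 1.2814)–(0.0718584, 0.407553, 1.2814)  len=0.2831
  (v5,v6,v2) [--+] → (-0.388888, 0.141543, 1.2814)–(-0.206922, 0.358393, 1.2814)  len=0.2831
  (v6,v7,v2) [--+] → (-0.388888, -0.141543, 1.2814)–(-0.388888, 0.141543, 1.2814)  len=0.2831
  (v7,v8,v2) [--+] → (-0.206922, -0.358393, 1.2814)–(-0.388888, -0.141543, 1.2814)  len=0.2831
  (v8,v9,v2) [--+] → (0.0718584, -0.407553, 1.2814)–(-0.206922, -0.358393, 1.2814)  len=0.2831
  (v9,v10,v2) [--+] → (0.31703, -0.26601, 1.2814)–(0.0718584, -0.407553, 1.2814)  len=0.2831
  (v10,v1,v2) [--+] → (0.413844, 0, 1.2814)–(0.31703, -0.26601, 1.2814)  len=0.2831

Chained into 1 loop(s):
  loop 1: 9 segments, perimeter = 2.5478
Total perimeter = 2.548


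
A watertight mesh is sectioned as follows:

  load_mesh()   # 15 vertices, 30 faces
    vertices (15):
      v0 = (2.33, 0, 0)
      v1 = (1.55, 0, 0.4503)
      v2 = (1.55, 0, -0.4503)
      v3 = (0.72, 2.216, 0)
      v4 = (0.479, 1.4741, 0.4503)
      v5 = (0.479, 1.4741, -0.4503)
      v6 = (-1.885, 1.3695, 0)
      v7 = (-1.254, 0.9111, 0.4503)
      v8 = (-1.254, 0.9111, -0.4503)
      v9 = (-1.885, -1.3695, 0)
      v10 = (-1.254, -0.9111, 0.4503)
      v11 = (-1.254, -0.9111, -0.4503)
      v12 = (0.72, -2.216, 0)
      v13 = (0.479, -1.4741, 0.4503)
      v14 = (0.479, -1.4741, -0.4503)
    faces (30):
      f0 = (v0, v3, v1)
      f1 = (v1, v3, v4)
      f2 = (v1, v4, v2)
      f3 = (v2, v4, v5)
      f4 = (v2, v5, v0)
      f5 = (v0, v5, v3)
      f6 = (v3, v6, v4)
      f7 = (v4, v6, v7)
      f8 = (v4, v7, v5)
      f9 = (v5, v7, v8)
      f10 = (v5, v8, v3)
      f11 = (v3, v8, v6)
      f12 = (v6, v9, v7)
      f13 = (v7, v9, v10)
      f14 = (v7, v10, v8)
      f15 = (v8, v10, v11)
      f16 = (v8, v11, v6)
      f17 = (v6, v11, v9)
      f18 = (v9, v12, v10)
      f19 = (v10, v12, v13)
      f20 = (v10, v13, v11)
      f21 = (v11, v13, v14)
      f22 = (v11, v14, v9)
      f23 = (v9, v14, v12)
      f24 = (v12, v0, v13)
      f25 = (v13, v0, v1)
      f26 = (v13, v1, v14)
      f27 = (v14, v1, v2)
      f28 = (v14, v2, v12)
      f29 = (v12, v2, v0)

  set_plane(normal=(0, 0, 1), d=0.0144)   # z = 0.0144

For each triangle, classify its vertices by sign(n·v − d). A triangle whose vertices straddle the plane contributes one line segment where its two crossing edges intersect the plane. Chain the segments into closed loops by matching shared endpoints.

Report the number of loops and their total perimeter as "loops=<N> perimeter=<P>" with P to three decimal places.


loops=2 perimeter=22.659

Straddling triangles (20 of 30):
  (v0,v3,v1) [--+] → (0.746542, 2.14514, 0.0144)–(2.30506, 0, 0.0144)  len=2.6515
  (v1,v3,v4) [+-+] → (0.746542, 2.14514, 0.0144)–(0.712293, 2.19228, 0.0144)  len=0.0583
  (v1,v4,v2) [++-] → (0.997375, 0.76062, 0.0144)–(1.55, 0, 0.0144)  len=0.9402
  (v2,v4,v5) [-+-] → (0.997375, 0.76062, 0.0144)–(0.479, 1.4741, 0.0144)  len=0.8819
  (v3,v6,v4) [--+] → (-1.8094, 1.37284, 0.0144)–(0.712293, 2.19228, 0.0144)  len=2.6515
  (v4,v6,v7) [+-+] → (-1.8094, 1.37284, 0.0144)–(-1.86482, 1.35484, 0.0144)  len=0.0583
  (v4,v7,v5) [++-] → (-0.41521, 1.1836, 0.0144)–(0.479, 1.4741, 0.0144)  len=0.9402
  (v5,v7,v8) [-+-] → (-0.41521, 1.1836, 0.0144)–(-1.254, 0.9111, 0.0144)  len=0.8819
  (v6,v9,v7) [--+] → (-1.86482, -1.29657, 0.0144)–(-1.86482, 1.35484, 0.0144)  len=2.6514
  (v7,v9,v10) [+-+] → (-1.86482, -1.29657, 0.0144)–(-1.86482, -1.35484, 0.0144)  len=0.0583
  (v7,v10,v8) [++-] → (-1.254, -0.0291358, 0.0144)–(-1.254, 0.9111, 0.0144)  len=0.9402
  (v8,v10,v11) [-+-] → (-1.254, -0.0291358, 0.0144)–(-1.254, -0.9111, 0.0144)  len=0.8820
  (v9,v12,v10) [--+] → (0.656874, -2.17427, 0.0144)–(-1.86482, -1.35484, 0.0144)  len=2.6515
  (v10,v12,v13) [+-+] → (0.656874, -2.17427, 0.0144)–(0.712293, -2.19228, 0.0144)  len=0.0583
  (v10,v13,v11) [++-] → (-0.35979, -1.2016, 0.0144)–(-1.254, -0.9111, 0.0144)  len=0.9402
  (v11,v13,v14) [-+-] → (-0.35979, -1.2016, 0.0144)–(0.479, -1.4741, 0.0144)  len=0.8819
  (v12,v0,v13) [--+] → (2.27081, -0.0471398, 0.0144)–(0.712293, -2.19228, 0.0144)  len=2.6515
  (v13,v0,v1) [+-+] → (2.27081, -0.0471398, 0.0144)–(2.30506, 0, 0.0144)  len=0.0583
  (v13,v1,v14) [++-] → (1.03162, -0.71348, 0.0144)–(0.479, -1.4741, 0.0144)  len=0.9402
  (v14,v1,v2) [-+-] → (1.03162, -0.71348, 0.0144)–(1.55, 0, 0.0144)  len=0.8819

Chained into 2 loop(s):
  loop 1: 10 segments, perimeter = 13.5488
  loop 2: 10 segments, perimeter = 9.1107
Total perimeter = 22.659


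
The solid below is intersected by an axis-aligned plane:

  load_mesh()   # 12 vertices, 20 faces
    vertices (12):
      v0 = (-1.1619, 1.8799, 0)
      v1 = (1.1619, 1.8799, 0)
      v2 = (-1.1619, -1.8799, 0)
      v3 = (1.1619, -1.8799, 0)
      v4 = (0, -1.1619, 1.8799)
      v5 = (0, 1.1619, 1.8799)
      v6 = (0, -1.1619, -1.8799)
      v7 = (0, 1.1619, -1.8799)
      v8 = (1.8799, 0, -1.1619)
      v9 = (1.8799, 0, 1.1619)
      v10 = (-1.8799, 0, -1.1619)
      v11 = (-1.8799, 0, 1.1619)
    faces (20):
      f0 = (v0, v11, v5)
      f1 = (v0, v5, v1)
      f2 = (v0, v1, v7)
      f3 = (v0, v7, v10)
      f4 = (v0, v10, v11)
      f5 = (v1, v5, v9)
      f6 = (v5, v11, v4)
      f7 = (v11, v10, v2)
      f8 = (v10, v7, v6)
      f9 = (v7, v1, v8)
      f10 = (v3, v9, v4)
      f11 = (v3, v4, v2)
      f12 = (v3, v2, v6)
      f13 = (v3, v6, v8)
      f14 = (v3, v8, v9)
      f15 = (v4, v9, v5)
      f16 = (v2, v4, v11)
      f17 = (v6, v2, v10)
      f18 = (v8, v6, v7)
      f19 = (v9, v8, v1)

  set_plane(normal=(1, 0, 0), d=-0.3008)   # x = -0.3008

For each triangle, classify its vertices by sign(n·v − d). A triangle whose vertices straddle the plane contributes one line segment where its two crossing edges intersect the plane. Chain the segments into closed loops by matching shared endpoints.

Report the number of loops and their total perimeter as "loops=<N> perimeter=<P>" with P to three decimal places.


Straddling triangles (10 of 20):
  (v0,v11,v5) [--+] → (-0.3008, 0.975986, 1.76501)–(-0.3008, 1.34778, 1.39322)  len=0.5258
  (v0,v5,v1) [-++] → (-0.3008, 1.34778, 1.39322)–(-0.3008, 1.8799, 0)  len=1.4914
  (v0,v1,v7) [-++] → (-0.3008, 1.8799, 0)–(-0.3008, 1.34778, -1.39322)  len=1.4914
  (v0,v7,v10) [-+-] → (-0.3008, 1.34778, -1.39322)–(-0.3008, 0.975986, -1.76501)  len=0.5258
  (v5,v11,v4) [+-+] → (-0.3008, 0.975986, 1.76501)–(-0.3008, -0.975986, 1.76501)  len=1.9520
  (v10,v7,v6) [-++] → (-0.3008, 0.975986, -1.76501)–(-0.3008, -0.975986, -1.76501)  len=1.9520
  (v3,v4,v2) [++-] → (-0.3008, -1.34778, 1.39322)–(-0.3008, -1.8799, 0)  len=1.4914
  (v3,v2,v6) [+-+] → (-0.3008, -1.8799, 0)–(-0.3008, -1.34778, -1.39322)  len=1.4914
  (v2,v4,v11) [-+-] → (-0.3008, -1.34778, 1.39322)–(-0.3008, -0.975986, 1.76501)  len=0.5258
  (v6,v2,v10) [+--] → (-0.3008, -1.34778, -1.39322)–(-0.3008, -0.975986, -1.76501)  len=0.5258

Chained into 1 loop(s):
  loop 1: 10 segments, perimeter = 11.9726
Total perimeter = 11.973

loops=1 perimeter=11.973


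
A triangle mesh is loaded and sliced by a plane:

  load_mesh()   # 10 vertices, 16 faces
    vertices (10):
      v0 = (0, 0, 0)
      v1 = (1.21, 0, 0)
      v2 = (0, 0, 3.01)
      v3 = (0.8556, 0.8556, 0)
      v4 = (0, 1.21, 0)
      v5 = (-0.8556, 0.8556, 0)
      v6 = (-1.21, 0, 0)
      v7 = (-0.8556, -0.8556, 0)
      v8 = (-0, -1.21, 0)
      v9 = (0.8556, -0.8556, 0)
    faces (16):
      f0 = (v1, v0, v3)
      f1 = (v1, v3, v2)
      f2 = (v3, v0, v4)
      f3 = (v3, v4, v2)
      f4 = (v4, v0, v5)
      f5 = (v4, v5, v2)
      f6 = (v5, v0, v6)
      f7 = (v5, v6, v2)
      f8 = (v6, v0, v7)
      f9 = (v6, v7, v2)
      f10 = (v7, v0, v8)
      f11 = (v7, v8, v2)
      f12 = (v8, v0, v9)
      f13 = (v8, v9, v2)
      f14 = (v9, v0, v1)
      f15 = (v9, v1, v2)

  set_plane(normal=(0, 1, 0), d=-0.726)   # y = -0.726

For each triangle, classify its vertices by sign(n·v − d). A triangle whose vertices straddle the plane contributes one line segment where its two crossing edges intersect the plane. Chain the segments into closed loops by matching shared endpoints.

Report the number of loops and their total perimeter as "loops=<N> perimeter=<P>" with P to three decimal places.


Straddling triangles (8 of 16):
  (v6,v0,v7) [++-] → (-0.726, -0.726, 0)–(-0.909282, -0.726, 0)  len=0.1833
  (v6,v7,v2) [+-+] → (-0.909282, -0.726, 0)–(-0.726, -0.726, 0.455933)  len=0.4914
  (v7,v0,v8) [-+-] → (-0.726, -0.726, 0)–(0, -0.726, 0)  len=0.7260
  (v7,v8,v2) [--+] → (0, -0.726, 1.204)–(-0.726, -0.726, 0.455933)  len=1.0424
  (v8,v0,v9) [-+-] → (0, -0.726, 0)–(0.726, -0.726, 0)  len=0.7260
  (v8,v9,v2) [--+] → (0.726, -0.726, 0.455933)–(0, -0.726, 1.204)  len=1.0424
  (v9,v0,v1) [-++] → (0.726, -0.726, 0)–(0.909282, -0.726, 0)  len=0.1833
  (v9,v1,v2) [-++] → (0.909282, -0.726, 0)–(0.726, -0.726, 0.455933)  len=0.4914

Chained into 1 loop(s):
  loop 1: 8 segments, perimeter = 4.8862
Total perimeter = 4.886

loops=1 perimeter=4.886


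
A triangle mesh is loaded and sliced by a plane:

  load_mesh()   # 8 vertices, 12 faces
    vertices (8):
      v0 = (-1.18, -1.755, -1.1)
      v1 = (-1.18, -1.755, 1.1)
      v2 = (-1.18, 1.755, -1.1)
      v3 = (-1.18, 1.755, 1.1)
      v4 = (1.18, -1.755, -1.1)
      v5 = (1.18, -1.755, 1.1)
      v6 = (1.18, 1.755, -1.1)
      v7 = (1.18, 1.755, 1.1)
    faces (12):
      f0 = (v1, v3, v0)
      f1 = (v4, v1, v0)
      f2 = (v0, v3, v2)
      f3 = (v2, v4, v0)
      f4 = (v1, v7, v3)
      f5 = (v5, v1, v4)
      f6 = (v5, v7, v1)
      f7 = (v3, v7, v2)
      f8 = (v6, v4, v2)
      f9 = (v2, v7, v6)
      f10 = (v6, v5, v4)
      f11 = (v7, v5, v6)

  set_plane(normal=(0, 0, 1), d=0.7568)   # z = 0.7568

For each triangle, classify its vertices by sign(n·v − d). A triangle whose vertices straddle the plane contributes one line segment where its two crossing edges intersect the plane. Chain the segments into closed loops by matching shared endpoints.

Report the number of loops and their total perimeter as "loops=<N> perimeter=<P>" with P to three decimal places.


Straddling triangles (8 of 12):
  (v1,v3,v0) [++-] → (-1.18, 1.20744, 0.7568)–(-1.18, -1.755, 0.7568)  len=2.9624
  (v4,v1,v0) [-+-] → (-0.81184, -1.755, 0.7568)–(-1.18, -1.755, 0.7568)  len=0.3682
  (v0,v3,v2) [-+-] → (-1.18, 1.20744, 0.7568)–(-1.18, 1.755, 0.7568)  len=0.5476
  (v5,v1,v4) [++-] → (-0.81184, -1.755, 0.7568)–(1.18, -1.755, 0.7568)  len=1.9918
  (v3,v7,v2) [++-] → (0.81184, 1.755, 0.7568)–(-1.18, 1.755, 0.7568)  len=1.9918
  (v2,v7,v6) [-+-] → (0.81184, 1.755, 0.7568)–(1.18, 1.755, 0.7568)  len=0.3682
  (v6,v5,v4) [-+-] → (1.18, -1.20744, 0.7568)–(1.18, -1.755, 0.7568)  len=0.5476
  (v7,v5,v6) [++-] → (1.18, -1.20744, 0.7568)–(1.18, 1.755, 0.7568)  len=2.9624

Chained into 1 loop(s):
  loop 1: 8 segments, perimeter = 11.7400
Total perimeter = 11.740

loops=1 perimeter=11.740


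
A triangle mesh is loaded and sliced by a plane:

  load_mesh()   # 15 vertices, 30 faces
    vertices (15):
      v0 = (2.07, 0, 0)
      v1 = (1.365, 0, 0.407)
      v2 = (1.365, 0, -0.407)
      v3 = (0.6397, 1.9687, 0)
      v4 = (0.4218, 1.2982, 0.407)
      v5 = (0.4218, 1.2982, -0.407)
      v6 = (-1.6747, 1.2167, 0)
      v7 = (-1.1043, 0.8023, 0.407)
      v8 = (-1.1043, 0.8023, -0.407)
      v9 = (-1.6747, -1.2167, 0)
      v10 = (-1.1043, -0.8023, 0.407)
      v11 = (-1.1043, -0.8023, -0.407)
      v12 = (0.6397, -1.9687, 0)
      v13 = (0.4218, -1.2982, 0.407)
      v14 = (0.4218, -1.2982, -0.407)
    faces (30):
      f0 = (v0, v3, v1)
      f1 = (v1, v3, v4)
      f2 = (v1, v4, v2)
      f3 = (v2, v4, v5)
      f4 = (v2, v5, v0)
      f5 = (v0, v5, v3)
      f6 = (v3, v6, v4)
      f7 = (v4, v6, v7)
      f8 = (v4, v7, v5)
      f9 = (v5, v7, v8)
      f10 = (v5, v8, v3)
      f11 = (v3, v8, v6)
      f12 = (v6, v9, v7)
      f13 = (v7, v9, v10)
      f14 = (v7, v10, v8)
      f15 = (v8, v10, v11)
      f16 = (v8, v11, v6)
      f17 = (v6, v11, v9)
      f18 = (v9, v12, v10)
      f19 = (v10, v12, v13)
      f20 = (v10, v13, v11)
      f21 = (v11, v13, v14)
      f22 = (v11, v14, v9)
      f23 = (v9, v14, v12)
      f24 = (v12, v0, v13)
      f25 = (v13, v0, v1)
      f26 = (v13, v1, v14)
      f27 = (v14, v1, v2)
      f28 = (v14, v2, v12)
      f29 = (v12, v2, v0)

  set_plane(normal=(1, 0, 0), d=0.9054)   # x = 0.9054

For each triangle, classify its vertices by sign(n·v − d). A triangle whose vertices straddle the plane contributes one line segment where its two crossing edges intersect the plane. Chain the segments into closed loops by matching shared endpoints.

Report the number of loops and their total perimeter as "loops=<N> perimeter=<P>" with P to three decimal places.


Straddling triangles (12 of 30):
  (v0,v3,v1) [+-+] → (0.9054, 1.60298, 0)–(0.9054, 1.2475, 0.149097)  len=0.3855
  (v1,v3,v4) [+--] → (0.9054, 1.2475, 0.149097)–(0.9054, 0.632583, 0.407)  len=0.6668
  (v1,v4,v2) [+-+] → (0.9054, 0.632583, 0.407)–(0.9054, 0.632583, -0.0103562)  len=0.4174
  (v2,v4,v5) [+--] → (0.9054, 0.632583, -0.0103562)–(0.9054, 0.632583, -0.407)  len=0.3966
  (v2,v5,v0) [+-+] → (0.9054, 0.632583, -0.407)–(0.9054, 0.917294, -0.287582)  len=0.3087
  (v0,v5,v3) [+--] → (0.9054, 0.917294, -0.287582)–(0.9054, 1.60298, 0)  len=0.7436
  (v12,v0,v13) [-+-] → (0.9054, -1.60298, 0)–(0.9054, -0.917294, 0.287582)  len=0.7436
  (v13,v0,v1) [-++] → (0.9054, -0.917294, 0.287582)–(0.9054, -0.632583, 0.407)  len=0.3087
  (v13,v1,v14) [-+-] → (0.9054, -0.632583, 0.407)–(0.9054, -0.632583, 0.0103562)  len=0.3966
  (v14,v1,v2) [-++] → (0.9054, -0.632583, 0.0103562)–(0.9054, -0.632583, -0.407)  len=0.4174
  (v14,v2,v12) [-+-] → (0.9054, -0.632583, -0.407)–(0.9054, -1.2475, -0.149097)  len=0.6668
  (v12,v2,v0) [-++] → (0.9054, -1.2475, -0.149097)–(0.9054, -1.60298, 0)  len=0.3855

Chained into 2 loop(s):
  loop 1: 6 segments, perimeter = 2.9186
  loop 2: 6 segments, perimeter = 2.9186
Total perimeter = 5.837

loops=2 perimeter=5.837


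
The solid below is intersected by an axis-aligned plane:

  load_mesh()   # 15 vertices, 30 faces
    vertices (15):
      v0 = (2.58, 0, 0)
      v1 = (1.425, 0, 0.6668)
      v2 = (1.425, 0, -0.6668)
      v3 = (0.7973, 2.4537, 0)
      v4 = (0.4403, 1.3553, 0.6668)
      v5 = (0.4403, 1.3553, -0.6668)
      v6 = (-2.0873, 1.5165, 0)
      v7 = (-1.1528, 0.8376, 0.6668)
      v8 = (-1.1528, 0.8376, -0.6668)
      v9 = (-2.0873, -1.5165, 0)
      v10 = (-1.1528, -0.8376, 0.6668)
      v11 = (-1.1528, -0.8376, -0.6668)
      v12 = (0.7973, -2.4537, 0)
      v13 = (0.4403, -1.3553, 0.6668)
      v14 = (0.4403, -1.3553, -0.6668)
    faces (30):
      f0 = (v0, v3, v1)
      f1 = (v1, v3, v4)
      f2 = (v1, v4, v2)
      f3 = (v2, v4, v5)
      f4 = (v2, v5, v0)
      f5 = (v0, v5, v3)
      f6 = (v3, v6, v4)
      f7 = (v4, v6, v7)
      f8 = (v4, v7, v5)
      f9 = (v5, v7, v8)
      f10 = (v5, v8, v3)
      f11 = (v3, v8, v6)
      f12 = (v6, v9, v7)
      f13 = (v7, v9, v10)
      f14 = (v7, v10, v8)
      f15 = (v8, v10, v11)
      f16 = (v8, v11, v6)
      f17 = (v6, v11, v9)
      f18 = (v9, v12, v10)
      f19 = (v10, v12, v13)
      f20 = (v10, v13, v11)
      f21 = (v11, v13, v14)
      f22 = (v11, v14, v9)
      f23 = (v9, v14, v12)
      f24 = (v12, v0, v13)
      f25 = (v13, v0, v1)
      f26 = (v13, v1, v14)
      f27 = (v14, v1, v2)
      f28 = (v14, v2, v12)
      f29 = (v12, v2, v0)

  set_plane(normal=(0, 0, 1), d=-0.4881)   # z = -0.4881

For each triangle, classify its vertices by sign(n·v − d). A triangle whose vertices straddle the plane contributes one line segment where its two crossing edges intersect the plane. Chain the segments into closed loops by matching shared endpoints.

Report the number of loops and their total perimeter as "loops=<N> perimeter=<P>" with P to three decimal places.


loops=2 perimeter=18.571

Straddling triangles (20 of 30):
  (v1,v4,v2) [++-] → (1.29305, 0.181608, -0.4881)–(1.425, 0, -0.4881)  len=0.2245
  (v2,v4,v5) [-+-] → (1.29305, 0.181608, -0.4881)–(0.4403, 1.3553, -0.4881)  len=1.4508
  (v2,v5,v0) [--+] → (1.01373, 0.992084, -0.4881)–(1.73454, 0, -0.4881)  len=1.2263
  (v0,v5,v3) [+-+] → (1.01373, 0.992084, -0.4881)–(0.535975, 1.64967, -0.4881)  len=0.8128
  (v4,v7,v5) [++-] → (0.226827, 1.28593, -0.4881)–(0.4403, 1.3553, -0.4881)  len=0.2245
  (v5,v7,v8) [-+-] → (0.226827, 1.28593, -0.4881)–(-1.1528, 0.8376, -0.4881)  len=1.4506
  (v5,v8,v3) [--+] → (-0.63018, 1.27071, -0.4881)–(0.535975, 1.64967, -0.4881)  len=1.2262
  (v3,v8,v6) [+-+] → (-0.63018, 1.27071, -0.4881)–(-1.40324, 1.01954, -0.4881)  len=0.8128
  (v7,v10,v8) [++-] → (-1.1528, 0.613126, -0.4881)–(-1.1528, 0.8376, -0.4881)  len=0.2245
  (v8,v10,v11) [-+-] → (-1.1528, 0.613126, -0.4881)–(-1.1528, -0.8376, -0.4881)  len=1.4507
  (v8,v11,v6) [--+] → (-1.40324, -0.20671, -0.4881)–(-1.40324, 1.01954, -0.4881)  len=1.2263
  (v6,v11,v9) [+-+] → (-1.40324, -0.20671, -0.4881)–(-1.40324, -1.01954, -0.4881)  len=0.8128
  (v10,v13,v11) [++-] → (-0.939327, -0.906971, -0.4881)–(-1.1528, -0.8376, -0.4881)  len=0.2245
  (v11,v13,v14) [-+-] → (-0.939327, -0.906971, -0.4881)–(0.4403, -1.3553, -0.4881)  len=1.4506
  (v11,v14,v9) [--+] → (-0.237088, -1.3985, -0.4881)–(-1.40324, -1.01954, -0.4881)  len=1.2262
  (v9,v14,v12) [+-+] → (-0.237088, -1.3985, -0.4881)–(0.535975, -1.64967, -0.4881)  len=0.8128
  (v13,v1,v14) [++-] → (0.572248, -1.17369, -0.4881)–(0.4403, -1.3553, -0.4881)  len=0.2245
  (v14,v1,v2) [-+-] → (0.572248, -1.17369, -0.4881)–(1.425, 0, -0.4881)  len=1.4508
  (v14,v2,v12) [--+] → (1.25678, -0.657583, -0.4881)–(0.535975, -1.64967, -0.4881)  len=1.2263
  (v12,v2,v0) [+-+] → (1.25678, -0.657583, -0.4881)–(1.73454, 0, -0.4881)  len=0.8128

Chained into 2 loop(s):
  loop 1: 10 segments, perimeter = 8.3759
  loop 2: 10 segments, perimeter = 10.1953
Total perimeter = 18.571


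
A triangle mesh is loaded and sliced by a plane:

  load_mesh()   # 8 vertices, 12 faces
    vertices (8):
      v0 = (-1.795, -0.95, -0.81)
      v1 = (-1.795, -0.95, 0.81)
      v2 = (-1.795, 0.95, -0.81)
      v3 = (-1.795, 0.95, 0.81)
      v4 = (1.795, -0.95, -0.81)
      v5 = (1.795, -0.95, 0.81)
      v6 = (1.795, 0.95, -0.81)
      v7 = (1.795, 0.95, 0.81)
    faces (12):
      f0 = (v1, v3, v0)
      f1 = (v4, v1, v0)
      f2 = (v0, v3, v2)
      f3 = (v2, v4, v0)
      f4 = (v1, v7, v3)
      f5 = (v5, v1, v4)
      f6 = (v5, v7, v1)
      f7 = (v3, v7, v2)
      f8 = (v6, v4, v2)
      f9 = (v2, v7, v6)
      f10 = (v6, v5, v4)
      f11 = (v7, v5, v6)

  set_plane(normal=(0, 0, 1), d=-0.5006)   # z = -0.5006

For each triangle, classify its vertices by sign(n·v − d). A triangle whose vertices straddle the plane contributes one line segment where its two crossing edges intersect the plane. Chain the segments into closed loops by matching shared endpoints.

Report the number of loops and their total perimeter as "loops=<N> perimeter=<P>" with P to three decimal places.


loops=1 perimeter=10.980

Straddling triangles (8 of 12):
  (v1,v3,v0) [++-] → (-1.795, -0.587123, -0.5006)–(-1.795, -0.95, -0.5006)  len=0.3629
  (v4,v1,v0) [-+-] → (1.10935, -0.95, -0.5006)–(-1.795, -0.95, -0.5006)  len=2.9044
  (v0,v3,v2) [-+-] → (-1.795, -0.587123, -0.5006)–(-1.795, 0.95, -0.5006)  len=1.5371
  (v5,v1,v4) [++-] → (1.10935, -0.95, -0.5006)–(1.795, -0.95, -0.5006)  len=0.6856
  (v3,v7,v2) [++-] → (-1.10935, 0.95, -0.5006)–(-1.795, 0.95, -0.5006)  len=0.6856
  (v2,v7,v6) [-+-] → (-1.10935, 0.95, -0.5006)–(1.795, 0.95, -0.5006)  len=2.9044
  (v6,v5,v4) [-+-] → (1.795, 0.587123, -0.5006)–(1.795, -0.95, -0.5006)  len=1.5371
  (v7,v5,v6) [++-] → (1.795, 0.587123, -0.5006)–(1.795, 0.95, -0.5006)  len=0.3629

Chained into 1 loop(s):
  loop 1: 8 segments, perimeter = 10.9800
Total perimeter = 10.980


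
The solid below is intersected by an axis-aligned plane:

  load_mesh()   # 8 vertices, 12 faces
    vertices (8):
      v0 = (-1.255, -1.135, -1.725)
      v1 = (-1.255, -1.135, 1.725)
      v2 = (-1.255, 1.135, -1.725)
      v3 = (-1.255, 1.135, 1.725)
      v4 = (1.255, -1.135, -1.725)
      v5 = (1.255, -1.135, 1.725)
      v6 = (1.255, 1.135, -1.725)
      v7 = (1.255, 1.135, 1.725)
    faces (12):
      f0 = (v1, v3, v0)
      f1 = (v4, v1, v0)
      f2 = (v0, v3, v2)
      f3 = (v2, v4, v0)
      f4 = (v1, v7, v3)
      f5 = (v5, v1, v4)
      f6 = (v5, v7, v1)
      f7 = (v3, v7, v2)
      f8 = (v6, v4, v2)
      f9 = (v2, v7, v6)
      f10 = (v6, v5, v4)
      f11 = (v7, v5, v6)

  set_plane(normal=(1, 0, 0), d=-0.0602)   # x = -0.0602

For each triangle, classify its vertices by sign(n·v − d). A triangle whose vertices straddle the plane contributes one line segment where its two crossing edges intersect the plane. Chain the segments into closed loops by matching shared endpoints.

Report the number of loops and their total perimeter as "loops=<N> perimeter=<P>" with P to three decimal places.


loops=1 perimeter=11.440

Straddling triangles (8 of 12):
  (v4,v1,v0) [+--] → (-0.0602, -1.135, 0.082745)–(-0.0602, -1.135, -1.725)  len=1.8077
  (v2,v4,v0) [-+-] → (-0.0602, 0.0544438, -1.725)–(-0.0602, -1.135, -1.725)  len=1.1894
  (v1,v7,v3) [-+-] → (-0.0602, -0.0544438, 1.725)–(-0.0602, 1.135, 1.725)  len=1.1894
  (v5,v1,v4) [+-+] → (-0.0602, -1.135, 1.725)–(-0.0602, -1.135, 0.082745)  len=1.6423
  (v5,v7,v1) [++-] → (-0.0602, -0.0544438, 1.725)–(-0.0602, -1.135, 1.725)  len=1.0806
  (v3,v7,v2) [-+-] → (-0.0602, 1.135, 1.725)–(-0.0602, 1.135, -0.082745)  len=1.8077
  (v6,v4,v2) [++-] → (-0.0602, 0.0544438, -1.725)–(-0.0602, 1.135, -1.725)  len=1.0806
  (v2,v7,v6) [-++] → (-0.0602, 1.135, -0.082745)–(-0.0602, 1.135, -1.725)  len=1.6423

Chained into 1 loop(s):
  loop 1: 8 segments, perimeter = 11.4400
Total perimeter = 11.440


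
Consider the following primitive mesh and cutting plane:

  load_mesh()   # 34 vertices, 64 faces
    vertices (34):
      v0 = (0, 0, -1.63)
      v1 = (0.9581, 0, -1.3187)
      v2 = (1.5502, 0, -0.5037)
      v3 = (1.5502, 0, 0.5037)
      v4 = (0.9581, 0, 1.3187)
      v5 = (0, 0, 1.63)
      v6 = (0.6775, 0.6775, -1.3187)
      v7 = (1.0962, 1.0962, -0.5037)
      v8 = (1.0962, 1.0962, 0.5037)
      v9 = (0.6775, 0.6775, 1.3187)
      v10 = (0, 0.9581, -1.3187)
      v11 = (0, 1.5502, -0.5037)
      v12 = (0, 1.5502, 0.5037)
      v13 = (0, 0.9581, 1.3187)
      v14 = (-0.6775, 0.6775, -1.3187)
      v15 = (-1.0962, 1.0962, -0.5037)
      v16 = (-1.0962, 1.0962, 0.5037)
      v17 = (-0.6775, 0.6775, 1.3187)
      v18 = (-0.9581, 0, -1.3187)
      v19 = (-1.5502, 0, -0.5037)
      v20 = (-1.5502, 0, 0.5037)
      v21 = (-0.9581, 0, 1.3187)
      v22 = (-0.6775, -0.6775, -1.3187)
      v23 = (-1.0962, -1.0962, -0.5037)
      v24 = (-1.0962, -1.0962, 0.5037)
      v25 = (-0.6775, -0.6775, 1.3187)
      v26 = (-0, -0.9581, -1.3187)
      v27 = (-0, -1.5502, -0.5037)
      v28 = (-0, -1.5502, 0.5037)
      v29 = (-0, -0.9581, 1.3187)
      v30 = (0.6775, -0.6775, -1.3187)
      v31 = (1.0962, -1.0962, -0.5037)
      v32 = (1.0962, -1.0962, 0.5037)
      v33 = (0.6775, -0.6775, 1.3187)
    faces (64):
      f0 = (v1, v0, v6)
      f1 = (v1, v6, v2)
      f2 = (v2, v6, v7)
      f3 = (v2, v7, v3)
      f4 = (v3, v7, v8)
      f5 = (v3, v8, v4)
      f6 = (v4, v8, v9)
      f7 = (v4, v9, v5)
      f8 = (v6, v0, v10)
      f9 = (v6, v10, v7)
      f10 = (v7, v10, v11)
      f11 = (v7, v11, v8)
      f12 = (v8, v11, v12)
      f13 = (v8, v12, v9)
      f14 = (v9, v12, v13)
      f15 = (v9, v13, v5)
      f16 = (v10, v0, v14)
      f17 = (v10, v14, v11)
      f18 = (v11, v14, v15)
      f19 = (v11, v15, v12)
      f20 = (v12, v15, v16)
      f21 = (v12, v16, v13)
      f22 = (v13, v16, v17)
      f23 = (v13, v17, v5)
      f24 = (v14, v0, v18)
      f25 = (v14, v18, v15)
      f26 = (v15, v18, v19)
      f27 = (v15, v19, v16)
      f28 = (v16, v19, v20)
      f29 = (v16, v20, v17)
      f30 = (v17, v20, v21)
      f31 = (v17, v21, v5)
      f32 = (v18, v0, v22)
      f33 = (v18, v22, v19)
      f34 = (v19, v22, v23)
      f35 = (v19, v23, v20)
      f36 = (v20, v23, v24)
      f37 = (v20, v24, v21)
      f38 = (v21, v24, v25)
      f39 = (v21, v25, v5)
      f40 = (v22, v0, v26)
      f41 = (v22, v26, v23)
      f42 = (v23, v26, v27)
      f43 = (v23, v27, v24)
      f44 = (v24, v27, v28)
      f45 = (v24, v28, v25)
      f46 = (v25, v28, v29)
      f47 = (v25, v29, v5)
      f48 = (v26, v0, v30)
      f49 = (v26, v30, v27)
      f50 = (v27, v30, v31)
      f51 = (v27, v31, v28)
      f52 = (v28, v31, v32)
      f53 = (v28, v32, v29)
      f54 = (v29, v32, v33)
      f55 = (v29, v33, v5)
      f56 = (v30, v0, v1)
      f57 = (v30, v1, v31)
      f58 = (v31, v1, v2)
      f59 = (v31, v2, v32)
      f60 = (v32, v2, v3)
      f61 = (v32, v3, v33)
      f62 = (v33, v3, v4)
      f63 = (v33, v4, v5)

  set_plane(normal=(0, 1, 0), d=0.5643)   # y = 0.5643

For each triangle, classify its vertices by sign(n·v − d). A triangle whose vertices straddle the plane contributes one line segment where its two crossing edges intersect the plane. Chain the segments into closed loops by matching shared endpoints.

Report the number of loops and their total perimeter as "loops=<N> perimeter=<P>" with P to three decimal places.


loops=1 perimeter=8.995

Straddling triangles (20 of 64):
  (v1,v0,v6) [--+] → (0.5643, 0.5643, -1.37071)–(0.724384, 0.5643, -1.3187)  len=0.1683
  (v1,v6,v2) [-+-] → (0.724384, 0.5643, -1.3187)–(0.823315, 0.5643, -1.18253)  len=0.1683
  (v2,v6,v7) [-++] → (0.823315, 0.5643, -1.18253)–(1.31649, 0.5643, -0.5037)  len=0.8391
  (v2,v7,v3) [-+-] → (1.31649, 0.5643, -0.5037)–(1.31649, 0.5643, -0.0148877)  len=0.4888
  (v3,v7,v8) [-++] → (1.31649, 0.5643, -0.0148877)–(1.31649, 0.5643, 0.5037)  len=0.5186
  (v3,v8,v4) [-+-] → (1.31649, 0.5643, 0.5037)–(1.02919, 0.5643, 0.899156)  len=0.4888
  (v4,v8,v9) [-++] → (1.02919, 0.5643, 0.899156)–(0.724384, 0.5643, 1.3187)  len=0.5186
  (v4,v9,v5) [-+-] → (0.724384, 0.5643, 1.3187)–(0.5643, 0.5643, 1.37071)  len=0.1683
  (v6,v0,v10) [+-+] → (0.5643, 0.5643, -1.37071)–(0, 0.5643, -1.44665)  len=0.5694
  (v9,v13,v5) [++-] → (0, 0.5643, 1.44665)–(0.5643, 0.5643, 1.37071)  len=0.5694
  (v10,v0,v14) [+-+] → (0, 0.5643, -1.44665)–(-0.5643, 0.5643, -1.37071)  len=0.5694
  (v13,v17,v5) [++-] → (-0.5643, 0.5643, 1.37071)–(0, 0.5643, 1.44665)  len=0.5694
  (v14,v0,v18) [+--] → (-0.5643, 0.5643, -1.37071)–(-0.724384, 0.5643, -1.3187)  len=0.1683
  (v14,v18,v15) [+-+] → (-0.724384, 0.5643, -1.3187)–(-1.02919, 0.5643, -0.899156)  len=0.5186
  (v15,v18,v19) [+--] → (-1.02919, 0.5643, -0.899156)–(-1.31649, 0.5643, -0.5037)  len=0.4888
  (v15,v19,v16) [+-+] → (-1.31649, 0.5643, -0.5037)–(-1.31649, 0.5643, 0.0148877)  len=0.5186
  (v16,v19,v20) [+--] → (-1.31649, 0.5643, 0.0148877)–(-1.31649, 0.5643, 0.5037)  len=0.4888
  (v16,v20,v17) [+-+] → (-1.31649, 0.5643, 0.5037)–(-0.823315, 0.5643, 1.18253)  len=0.8391
  (v17,v20,v21) [+--] → (-0.823315, 0.5643, 1.18253)–(-0.724384, 0.5643, 1.3187)  len=0.1683
  (v17,v21,v5) [+--] → (-0.724384, 0.5643, 1.3187)–(-0.5643, 0.5643, 1.37071)  len=0.1683

Chained into 1 loop(s):
  loop 1: 20 segments, perimeter = 8.9952
Total perimeter = 8.995
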